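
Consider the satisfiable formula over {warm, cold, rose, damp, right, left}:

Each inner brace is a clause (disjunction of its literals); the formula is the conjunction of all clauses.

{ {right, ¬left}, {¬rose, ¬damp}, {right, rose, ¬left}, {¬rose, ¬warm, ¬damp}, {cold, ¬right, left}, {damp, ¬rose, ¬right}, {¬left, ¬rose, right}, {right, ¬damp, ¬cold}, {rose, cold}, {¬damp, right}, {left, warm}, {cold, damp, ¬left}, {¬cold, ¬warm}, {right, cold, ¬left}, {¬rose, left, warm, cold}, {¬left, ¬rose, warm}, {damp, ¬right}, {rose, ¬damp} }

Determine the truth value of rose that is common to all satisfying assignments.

True

Suppose rose = False.
The clause (cold) is unit, so cold = True.
The clause (¬warm) is unit, so warm = False.
The clause (left) is unit, so left = True.
The clause (right) is unit, so right = True.
The clause (damp) is unit, so damp = True.
But (¬damp) is also a unit clause — contradiction.
So every satisfying assignment has rose = True.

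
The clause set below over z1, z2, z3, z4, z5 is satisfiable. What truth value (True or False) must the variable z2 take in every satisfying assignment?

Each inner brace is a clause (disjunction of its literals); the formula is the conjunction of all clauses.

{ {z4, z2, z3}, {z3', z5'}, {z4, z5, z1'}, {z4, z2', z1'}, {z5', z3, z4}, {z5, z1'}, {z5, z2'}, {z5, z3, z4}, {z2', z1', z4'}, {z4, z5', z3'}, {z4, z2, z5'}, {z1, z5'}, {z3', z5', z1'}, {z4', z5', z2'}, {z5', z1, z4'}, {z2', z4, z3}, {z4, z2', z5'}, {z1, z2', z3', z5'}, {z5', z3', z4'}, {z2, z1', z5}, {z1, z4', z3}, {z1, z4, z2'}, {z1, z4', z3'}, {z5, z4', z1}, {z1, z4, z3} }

Suppose z2 = 1.
The clause (z5) is unit, so z5 = 1.
The clause (z3') is unit, so z3 = 0.
The clause (z4) is unit, so z4 = 1.
But (z4') is also a unit clause — contradiction.
So every satisfying assignment has z2 = False.

False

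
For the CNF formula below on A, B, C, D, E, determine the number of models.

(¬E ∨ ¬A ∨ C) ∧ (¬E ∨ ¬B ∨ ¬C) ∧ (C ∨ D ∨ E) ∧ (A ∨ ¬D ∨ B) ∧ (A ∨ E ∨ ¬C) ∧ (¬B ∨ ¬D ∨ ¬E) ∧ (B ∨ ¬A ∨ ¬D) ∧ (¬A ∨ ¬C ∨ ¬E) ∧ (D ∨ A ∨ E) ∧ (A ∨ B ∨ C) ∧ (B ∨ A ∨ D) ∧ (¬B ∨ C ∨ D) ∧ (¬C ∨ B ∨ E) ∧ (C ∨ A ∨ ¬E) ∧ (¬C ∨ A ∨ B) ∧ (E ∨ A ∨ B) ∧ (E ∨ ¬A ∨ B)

4

There are 2^5 = 32 truth assignments over (A, B, C, D, E).
Split on C. With C = True, the clauses containing C are satisfied and ¬C drops from the rest; 2 of the 2^4 = 16 assignments to the other variables satisfy what remains.
With C = False, by the same count on the reduced clause set, 2 assignments work.
Total: 2 + 2 = 4.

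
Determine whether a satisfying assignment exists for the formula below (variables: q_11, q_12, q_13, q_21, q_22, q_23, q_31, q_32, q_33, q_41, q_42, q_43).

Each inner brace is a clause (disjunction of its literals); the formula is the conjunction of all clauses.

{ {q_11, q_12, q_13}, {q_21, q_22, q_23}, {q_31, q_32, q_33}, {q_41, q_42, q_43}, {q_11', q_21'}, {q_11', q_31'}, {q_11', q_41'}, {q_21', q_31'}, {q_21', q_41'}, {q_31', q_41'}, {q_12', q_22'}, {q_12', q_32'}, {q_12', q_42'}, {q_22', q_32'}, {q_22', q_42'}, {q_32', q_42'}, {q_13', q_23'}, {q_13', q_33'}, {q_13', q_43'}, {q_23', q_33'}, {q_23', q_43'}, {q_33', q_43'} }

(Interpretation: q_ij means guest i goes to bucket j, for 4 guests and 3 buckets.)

No

Branch on q_11: set q_11 = 0.
Branch on q_12: set q_12 = 1.
From the singleton clause (q_22'), q_22 = 0.
From the singleton clause (q_32'), q_32 = 0.
From the singleton clause (q_42'), q_42 = 0.
Branch on q_21: set q_21 = 1.
From the singleton clause (q_31'), q_31 = 0.
From the singleton clause (q_33), q_33 = 1.
From the singleton clause (q_41'), q_41 = 0.
From the singleton clause (q_43), q_43 = 1.
But (q_43') is also a unit clause — contradiction.
So q_21 must be the other value — set q_21 = 0.
From the singleton clause (q_23), q_23 = 1.
From the singleton clause (q_13'), q_13 = 0.
From the singleton clause (q_33'), q_33 = 0.
From the singleton clause (q_31), q_31 = 1.
From the singleton clause (q_41'), q_41 = 0.
From the singleton clause (q_43), q_43 = 1.
But (q_43') is also a unit clause — contradiction.
Either choice for q_21 ends in contradiction.
So q_12 must be the other value — set q_12 = 0.
From the singleton clause (q_13), q_13 = 1.
From the singleton clause (q_23'), q_23 = 0.
From the singleton clause (q_33'), q_33 = 0.
From the singleton clause (q_43'), q_43 = 0.
Branch on q_21: set q_21 = 1.
From the singleton clause (q_31'), q_31 = 0.
From the singleton clause (q_32), q_32 = 1.
From the singleton clause (q_41'), q_41 = 0.
From the singleton clause (q_42), q_42 = 1.
But (q_42') is also a unit clause — contradiction.
So q_21 must be the other value — set q_21 = 0.
From the singleton clause (q_22), q_22 = 1.
From the singleton clause (q_32'), q_32 = 0.
From the singleton clause (q_31), q_31 = 1.
From the singleton clause (q_41'), q_41 = 0.
From the singleton clause (q_42), q_42 = 1.
But (q_42') is also a unit clause — contradiction.
Either choice for q_21 ends in contradiction.
Either choice for q_12 ends in contradiction.
So q_11 must be the other value — set q_11 = 1.
From the singleton clause (q_21'), q_21 = 0.
From the singleton clause (q_31'), q_31 = 0.
From the singleton clause (q_41'), q_41 = 0.
Branch on q_22: set q_22 = 1.
From the singleton clause (q_12'), q_12 = 0.
From the singleton clause (q_32'), q_32 = 0.
From the singleton clause (q_33), q_33 = 1.
From the singleton clause (q_42'), q_42 = 0.
From the singleton clause (q_43), q_43 = 1.
But (q_43') is also a unit clause — contradiction.
So q_22 must be the other value — set q_22 = 0.
From the singleton clause (q_23), q_23 = 1.
From the singleton clause (q_13'), q_13 = 0.
From the singleton clause (q_33'), q_33 = 0.
From the singleton clause (q_32), q_32 = 1.
From the singleton clause (q_12'), q_12 = 0.
From the singleton clause (q_42'), q_42 = 0.
From the singleton clause (q_43), q_43 = 1.
But (q_43') is also a unit clause — contradiction.
Either choice for q_22 ends in contradiction.
Either choice for q_11 ends in contradiction.
No assignment satisfies every clause.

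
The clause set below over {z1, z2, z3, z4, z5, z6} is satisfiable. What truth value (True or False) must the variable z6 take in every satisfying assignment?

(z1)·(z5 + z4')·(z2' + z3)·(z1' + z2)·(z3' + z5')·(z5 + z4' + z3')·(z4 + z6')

False

Suppose z6 = 1.
From the singleton clause (z1), z1 = 1.
From the singleton clause (z2), z2 = 1.
From the singleton clause (z3), z3 = 1.
From the singleton clause (z5'), z5 = 0.
From the singleton clause (z4'), z4 = 0.
Now (z4) is unsatisfied and unit — conflict.
So every satisfying assignment has z6 = False.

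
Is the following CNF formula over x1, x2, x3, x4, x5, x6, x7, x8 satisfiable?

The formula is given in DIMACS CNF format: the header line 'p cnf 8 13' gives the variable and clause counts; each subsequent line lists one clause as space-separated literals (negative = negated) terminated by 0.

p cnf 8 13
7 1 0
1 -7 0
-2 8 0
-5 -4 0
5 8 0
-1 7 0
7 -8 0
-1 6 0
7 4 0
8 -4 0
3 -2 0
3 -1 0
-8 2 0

Suppose x7 = True.
Unit clause (x1) forces x1 = True.
Unit clause (x6) forces x6 = True.
Unit clause (x3) forces x3 = True.
Suppose x2 = True.
Unit clause (x8) forces x8 = True.
Suppose x5 = False.
No clause remains; x4 is free.
A satisfying assignment: x1=True; x2=True; x3=True; x4=True; x5=False; x6=True; x7=True; x8=True.

Yes, satisfiable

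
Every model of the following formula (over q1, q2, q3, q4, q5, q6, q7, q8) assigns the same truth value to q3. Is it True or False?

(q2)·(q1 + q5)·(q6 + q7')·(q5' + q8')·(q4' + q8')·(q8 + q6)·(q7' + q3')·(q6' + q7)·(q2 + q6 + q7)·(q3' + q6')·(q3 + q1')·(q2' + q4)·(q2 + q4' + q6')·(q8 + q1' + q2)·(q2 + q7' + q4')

Suppose q3 = 1.
The clause (q2) is unit, so q2 = 1.
The clause (q7') is unit, so q7 = 0.
The clause (q6') is unit, so q6 = 0.
The clause (q8) is unit, so q8 = 1.
The clause (q5') is unit, so q5 = 0.
The clause (q1) is unit, so q1 = 1.
The clause (q4') is unit, so q4 = 0.
But (q4) is also a unit clause — contradiction.
So every satisfying assignment has q3 = False.

False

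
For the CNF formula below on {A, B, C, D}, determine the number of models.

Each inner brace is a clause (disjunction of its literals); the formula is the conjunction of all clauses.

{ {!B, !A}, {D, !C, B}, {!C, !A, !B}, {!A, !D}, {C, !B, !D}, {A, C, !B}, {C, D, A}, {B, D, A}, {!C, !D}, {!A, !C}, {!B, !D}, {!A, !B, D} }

3

There are 2^4 = 16 truth assignments over (A, B, C, D).
Check each against the 12 clauses (columns in the order A, B, C, D):
  F F F F  ✗ fails (C || D || A)
  F F F T  ✓ satisfies all
  F F T F  ✗ fails (D || !C || B)
  F F T T  ✗ fails (!C || !D)
  F T F F  ✗ fails (A || C || !B)
  F T F T  ✗ fails (C || !B || !D)
  F T T F  ✓ satisfies all
  F T T T  ✗ fails (!C || !D)
  T F F F  ✓ satisfies all
  T F F T  ✗ fails (!A || !D)
  T F T F  ✗ fails (D || !C || B)
  T F T T  ✗ fails (!A || !D)
  T T F F  ✗ fails (!B || !A)
  T T F T  ✗ fails (!B || !A)
  T T T F  ✗ fails (!B || !A)
  T T T T  ✗ fails (!B || !A)
3 of the 16 rows are models.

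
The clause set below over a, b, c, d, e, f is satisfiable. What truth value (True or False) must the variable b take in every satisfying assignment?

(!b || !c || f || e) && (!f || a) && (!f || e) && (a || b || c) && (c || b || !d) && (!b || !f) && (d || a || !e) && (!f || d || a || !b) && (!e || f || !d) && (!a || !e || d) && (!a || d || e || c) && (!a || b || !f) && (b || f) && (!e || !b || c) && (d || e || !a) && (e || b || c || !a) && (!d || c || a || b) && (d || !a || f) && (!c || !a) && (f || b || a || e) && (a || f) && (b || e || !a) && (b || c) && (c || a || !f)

Suppose b = false.
The clause (f) is unit, so f = true.
The clause (a) is unit, so a = true.
Now (!a) is unsatisfied and unit — conflict.
So every satisfying assignment has b = True.

True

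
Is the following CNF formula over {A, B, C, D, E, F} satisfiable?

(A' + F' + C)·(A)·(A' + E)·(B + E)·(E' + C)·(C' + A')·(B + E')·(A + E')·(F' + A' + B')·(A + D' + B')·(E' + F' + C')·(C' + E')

No, unsatisfiable

(A) alone gives A = 1.
(E) alone gives E = 1.
(C) alone gives C = 1.
But (C') is also a unit clause — contradiction.
No assignment satisfies every clause.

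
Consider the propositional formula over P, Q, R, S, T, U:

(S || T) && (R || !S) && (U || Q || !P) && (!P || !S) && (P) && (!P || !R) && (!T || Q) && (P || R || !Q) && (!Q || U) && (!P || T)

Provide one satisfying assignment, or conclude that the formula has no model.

P: true, Q: true, R: false, S: false, T: true, U: true

The clause (P) is unit, so P = true.
The clause (!S) is unit, so S = false.
The clause (T) is unit, so T = true.
The clause (!R) is unit, so R = false.
The clause (Q) is unit, so Q = true.
The clause (U) is unit, so U = true.
Every clause now holds.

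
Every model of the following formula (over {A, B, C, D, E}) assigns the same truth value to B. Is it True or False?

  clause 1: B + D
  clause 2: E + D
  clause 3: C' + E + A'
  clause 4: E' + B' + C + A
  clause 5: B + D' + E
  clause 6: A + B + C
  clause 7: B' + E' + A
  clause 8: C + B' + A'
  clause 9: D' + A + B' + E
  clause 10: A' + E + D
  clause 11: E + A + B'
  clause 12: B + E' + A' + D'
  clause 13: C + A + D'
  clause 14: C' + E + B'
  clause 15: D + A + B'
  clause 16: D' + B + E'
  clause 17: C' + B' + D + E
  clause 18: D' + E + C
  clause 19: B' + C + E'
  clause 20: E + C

Suppose B = 0.
The clause (D) is unit, so D = 1.
The clause (E) is unit, so E = 1.
That conflicts with the unit clause (E').
So every satisfying assignment has B = True.

True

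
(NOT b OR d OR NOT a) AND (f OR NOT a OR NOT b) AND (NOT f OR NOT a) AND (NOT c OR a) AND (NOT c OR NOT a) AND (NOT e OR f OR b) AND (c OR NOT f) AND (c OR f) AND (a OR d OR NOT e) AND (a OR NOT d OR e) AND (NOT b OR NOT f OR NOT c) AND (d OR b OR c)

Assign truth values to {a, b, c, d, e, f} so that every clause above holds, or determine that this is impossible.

UNSATISFIABLE

Branch on f: set f = false.
From the singleton clause (c), c = true.
From the singleton clause (a), a = true.
Now (NOT a) is unsatisfied and unit — conflict.
Undo f and try f = true.
From the singleton clause (NOT a), a = false.
From the singleton clause (NOT c), c = false.
Now (c) is unsatisfied and unit — conflict.
Neither f = true nor f = false works.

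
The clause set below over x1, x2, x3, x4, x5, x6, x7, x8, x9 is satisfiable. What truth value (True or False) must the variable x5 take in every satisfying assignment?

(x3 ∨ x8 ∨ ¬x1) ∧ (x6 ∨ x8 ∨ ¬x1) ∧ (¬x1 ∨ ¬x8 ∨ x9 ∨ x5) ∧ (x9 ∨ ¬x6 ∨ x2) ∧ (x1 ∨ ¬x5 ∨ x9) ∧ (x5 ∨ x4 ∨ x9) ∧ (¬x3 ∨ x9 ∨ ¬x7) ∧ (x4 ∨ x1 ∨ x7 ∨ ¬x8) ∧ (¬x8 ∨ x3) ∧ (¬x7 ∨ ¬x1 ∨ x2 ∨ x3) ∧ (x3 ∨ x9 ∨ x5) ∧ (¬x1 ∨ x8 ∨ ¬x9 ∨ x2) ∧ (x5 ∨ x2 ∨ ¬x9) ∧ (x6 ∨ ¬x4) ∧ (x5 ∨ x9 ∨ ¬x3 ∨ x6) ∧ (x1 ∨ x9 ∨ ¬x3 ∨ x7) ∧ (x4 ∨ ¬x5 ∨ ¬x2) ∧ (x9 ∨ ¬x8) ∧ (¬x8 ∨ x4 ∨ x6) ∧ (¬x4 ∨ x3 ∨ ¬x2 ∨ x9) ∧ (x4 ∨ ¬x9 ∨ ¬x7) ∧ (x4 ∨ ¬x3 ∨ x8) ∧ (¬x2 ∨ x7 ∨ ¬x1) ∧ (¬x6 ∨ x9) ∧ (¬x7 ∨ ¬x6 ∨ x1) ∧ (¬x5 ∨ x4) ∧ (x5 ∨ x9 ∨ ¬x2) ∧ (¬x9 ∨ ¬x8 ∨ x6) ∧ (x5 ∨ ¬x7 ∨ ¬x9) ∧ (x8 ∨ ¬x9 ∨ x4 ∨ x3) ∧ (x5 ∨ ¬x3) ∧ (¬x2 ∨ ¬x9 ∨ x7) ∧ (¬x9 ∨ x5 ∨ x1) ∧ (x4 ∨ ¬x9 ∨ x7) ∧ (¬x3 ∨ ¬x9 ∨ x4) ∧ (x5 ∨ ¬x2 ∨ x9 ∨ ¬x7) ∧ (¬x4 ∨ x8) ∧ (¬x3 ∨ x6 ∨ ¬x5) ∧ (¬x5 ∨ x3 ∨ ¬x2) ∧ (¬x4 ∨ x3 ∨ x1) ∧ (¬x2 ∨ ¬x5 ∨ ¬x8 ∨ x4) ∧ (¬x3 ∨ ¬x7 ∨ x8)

Suppose x5 = False.
Unit clause (¬x3) forces x3 = False.
Unit clause (¬x8) forces x8 = False.
Unit clause (¬x1) forces x1 = False.
Unit clause (x9) forces x9 = True.
Now (¬x9) is unsatisfied and unit — conflict.
So every satisfying assignment has x5 = True.

True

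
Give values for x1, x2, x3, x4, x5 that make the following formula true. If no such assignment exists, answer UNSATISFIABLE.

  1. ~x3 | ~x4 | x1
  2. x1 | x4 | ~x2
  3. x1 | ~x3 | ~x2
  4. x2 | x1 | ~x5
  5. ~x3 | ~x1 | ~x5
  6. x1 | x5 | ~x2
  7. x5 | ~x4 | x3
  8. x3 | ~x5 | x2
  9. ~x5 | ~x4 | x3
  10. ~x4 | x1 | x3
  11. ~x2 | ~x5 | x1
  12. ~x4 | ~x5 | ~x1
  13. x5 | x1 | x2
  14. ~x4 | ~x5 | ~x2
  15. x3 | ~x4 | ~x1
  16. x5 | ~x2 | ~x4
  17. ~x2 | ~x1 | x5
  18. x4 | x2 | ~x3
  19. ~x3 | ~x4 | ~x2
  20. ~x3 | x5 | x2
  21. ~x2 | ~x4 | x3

Case x3 = 0:
Case x5 = 0:
(~x4) alone gives x4 = 0.
Case x1 = 1:
(~x2) alone gives x2 = 0.
All clauses are satisfied.

x1 ↦ 1; x2 ↦ 0; x3 ↦ 0; x4 ↦ 0; x5 ↦ 0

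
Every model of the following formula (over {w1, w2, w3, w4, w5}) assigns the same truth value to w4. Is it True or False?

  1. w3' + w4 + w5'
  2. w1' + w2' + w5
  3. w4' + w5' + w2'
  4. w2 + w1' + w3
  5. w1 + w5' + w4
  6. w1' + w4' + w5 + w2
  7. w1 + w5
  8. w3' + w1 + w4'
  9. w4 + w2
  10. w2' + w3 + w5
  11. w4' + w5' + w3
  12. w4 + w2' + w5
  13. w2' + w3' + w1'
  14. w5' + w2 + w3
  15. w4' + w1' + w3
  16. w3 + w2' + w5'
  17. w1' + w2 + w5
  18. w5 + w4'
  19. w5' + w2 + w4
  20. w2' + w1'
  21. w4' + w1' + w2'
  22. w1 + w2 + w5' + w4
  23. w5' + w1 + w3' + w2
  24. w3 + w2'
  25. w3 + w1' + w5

Suppose w4 = 0.
Unit clause (w2) forces w2 = 1.
Unit clause (w5) forces w5 = 1.
Unit clause (w3') forces w3 = 0.
But (w3) is also a unit clause — contradiction.
So every satisfying assignment has w4 = True.

True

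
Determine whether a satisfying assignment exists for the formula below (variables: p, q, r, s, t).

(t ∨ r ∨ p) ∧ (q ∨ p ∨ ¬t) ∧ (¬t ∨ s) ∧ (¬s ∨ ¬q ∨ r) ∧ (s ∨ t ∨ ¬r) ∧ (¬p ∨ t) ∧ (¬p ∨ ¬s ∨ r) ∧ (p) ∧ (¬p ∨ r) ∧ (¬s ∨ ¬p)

No

(p) alone gives p = True.
(t) alone gives t = True.
(s) alone gives s = True.
Now (¬s) is unsatisfied and unit — conflict.
No assignment satisfies every clause.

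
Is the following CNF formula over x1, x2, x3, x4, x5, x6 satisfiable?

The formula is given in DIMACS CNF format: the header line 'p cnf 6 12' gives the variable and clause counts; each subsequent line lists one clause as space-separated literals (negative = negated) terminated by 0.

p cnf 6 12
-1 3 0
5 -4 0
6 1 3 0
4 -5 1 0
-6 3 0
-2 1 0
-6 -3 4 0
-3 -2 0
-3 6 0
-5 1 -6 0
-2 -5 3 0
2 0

No, unsatisfiable

(x2) alone gives x2 = True.
(x1) alone gives x1 = True.
(x3) alone gives x3 = True.
Now (¬x3) is unsatisfied and unit — conflict.
No assignment satisfies every clause.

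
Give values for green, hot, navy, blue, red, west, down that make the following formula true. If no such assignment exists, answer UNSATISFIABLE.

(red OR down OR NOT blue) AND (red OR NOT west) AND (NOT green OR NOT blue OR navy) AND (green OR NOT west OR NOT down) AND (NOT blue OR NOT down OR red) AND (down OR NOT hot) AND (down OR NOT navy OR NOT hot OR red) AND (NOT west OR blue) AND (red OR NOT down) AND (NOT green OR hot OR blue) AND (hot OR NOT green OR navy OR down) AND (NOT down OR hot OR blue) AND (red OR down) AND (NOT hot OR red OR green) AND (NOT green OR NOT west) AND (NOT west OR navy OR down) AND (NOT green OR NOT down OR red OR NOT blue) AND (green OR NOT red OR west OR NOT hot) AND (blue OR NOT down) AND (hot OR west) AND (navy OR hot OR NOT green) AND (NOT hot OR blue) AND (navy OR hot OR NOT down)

Try red = true.
Try down = false.
The clause (NOT hot) is unit, so hot = false.
The clause (west) is unit, so west = true.
The clause (blue) is unit, so blue = true.
The clause (NOT green) is unit, so green = false.
The clause (navy) is unit, so navy = true.
All clauses are satisfied.

green=false, hot=false, navy=true, blue=true, red=true, west=true, down=false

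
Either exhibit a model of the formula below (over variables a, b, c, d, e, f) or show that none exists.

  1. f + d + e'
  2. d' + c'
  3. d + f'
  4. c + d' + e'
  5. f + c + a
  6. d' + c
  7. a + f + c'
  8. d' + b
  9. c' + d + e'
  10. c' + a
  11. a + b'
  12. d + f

Suppose d = 0.
From the singleton clause (f'), f = 0.
That conflicts with the unit clause (f).
That branch fails; take d = 1 instead.
From the singleton clause (c'), c = 0.
That conflicts with the unit clause (c).
Both values of d lead to a conflict.

UNSATISFIABLE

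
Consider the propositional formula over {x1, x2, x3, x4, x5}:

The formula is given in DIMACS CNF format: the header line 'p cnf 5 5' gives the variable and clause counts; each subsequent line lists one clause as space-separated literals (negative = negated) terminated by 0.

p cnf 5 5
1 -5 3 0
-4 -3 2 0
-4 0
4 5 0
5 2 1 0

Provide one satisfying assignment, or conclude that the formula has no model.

From the singleton clause (¬x4), x4 = False.
From the singleton clause (x5), x5 = True.
Case x1 = True:
All clauses hold; x2, x3 can take either value.

x1 ↦ True; x2 ↦ True; x3 ↦ True; x4 ↦ False; x5 ↦ True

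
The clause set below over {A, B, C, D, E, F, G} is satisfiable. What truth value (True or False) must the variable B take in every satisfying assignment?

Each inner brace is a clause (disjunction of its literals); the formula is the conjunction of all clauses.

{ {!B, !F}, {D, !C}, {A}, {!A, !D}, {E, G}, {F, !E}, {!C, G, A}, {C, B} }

True

Suppose B = false.
Unit clause (A) forces A = true.
Unit clause (!D) forces D = false.
Unit clause (!C) forces C = false.
But (C) is also a unit clause — contradiction.
So every satisfying assignment has B = True.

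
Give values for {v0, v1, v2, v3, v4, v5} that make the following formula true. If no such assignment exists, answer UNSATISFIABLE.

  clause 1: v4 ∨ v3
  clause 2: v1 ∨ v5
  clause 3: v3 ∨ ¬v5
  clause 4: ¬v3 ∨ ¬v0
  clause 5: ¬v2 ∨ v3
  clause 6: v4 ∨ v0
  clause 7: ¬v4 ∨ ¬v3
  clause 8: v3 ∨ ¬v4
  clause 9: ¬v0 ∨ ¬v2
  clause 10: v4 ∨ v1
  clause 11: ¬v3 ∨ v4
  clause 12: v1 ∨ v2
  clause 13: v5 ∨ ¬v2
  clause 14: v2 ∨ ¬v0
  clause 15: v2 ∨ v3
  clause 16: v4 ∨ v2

UNSATISFIABLE

Suppose v4 = True.
From the singleton clause (¬v3), v3 = False.
That conflicts with the unit clause (v3).
So v4 must be the other value — set v4 = False.
From the singleton clause (v3), v3 = True.
That conflicts with the unit clause (¬v3).
Neither v4 = True nor v4 = False works.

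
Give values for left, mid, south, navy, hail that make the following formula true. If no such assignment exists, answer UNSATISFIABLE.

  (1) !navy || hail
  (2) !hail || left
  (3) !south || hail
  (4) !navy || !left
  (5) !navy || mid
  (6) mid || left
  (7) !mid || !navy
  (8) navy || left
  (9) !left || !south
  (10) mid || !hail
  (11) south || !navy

left: true; mid: false; south: false; navy: false; hail: false

Branch on navy: set navy = false.
(left) alone gives left = true.
(!south) alone gives south = false.
Branch on mid: set mid = false.
(!hail) alone gives hail = false.
All clauses are satisfied.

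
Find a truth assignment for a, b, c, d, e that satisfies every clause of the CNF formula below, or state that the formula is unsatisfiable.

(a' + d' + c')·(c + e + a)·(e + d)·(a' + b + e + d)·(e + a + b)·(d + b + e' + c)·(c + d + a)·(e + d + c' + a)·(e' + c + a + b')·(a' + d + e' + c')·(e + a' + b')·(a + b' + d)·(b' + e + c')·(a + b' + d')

a ↦ 0; b ↦ 0; c ↦ 0; d ↦ 1; e ↦ 1

Case e = 1:
Case a = 0:
Case c = 0:
(d) alone gives d = 1.
(b') alone gives b = 0.
All clauses are satisfied.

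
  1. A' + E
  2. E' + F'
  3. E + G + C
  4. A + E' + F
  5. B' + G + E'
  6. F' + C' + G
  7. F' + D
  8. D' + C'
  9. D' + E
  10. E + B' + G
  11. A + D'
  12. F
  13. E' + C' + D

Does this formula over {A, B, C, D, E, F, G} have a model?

No, unsatisfiable

Unit clause (F) forces F = 1.
Unit clause (E') forces E = 0.
Unit clause (A') forces A = 0.
Unit clause (D) forces D = 1.
But (D') is also a unit clause — contradiction.
No assignment satisfies every clause.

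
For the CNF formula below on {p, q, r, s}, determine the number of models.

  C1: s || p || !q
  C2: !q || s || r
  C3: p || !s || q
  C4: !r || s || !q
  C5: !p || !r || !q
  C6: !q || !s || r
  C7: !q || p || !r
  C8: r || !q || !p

There are 2^4 = 16 truth assignments over (p, q, r, s).
Check each against the 8 clauses (columns in the order p, q, r, s):
  F F F F  ✓ satisfies all
  F F F T  ✗ fails (p || !s || q)
  F F T F  ✓ satisfies all
  F F T T  ✗ fails (p || !s || q)
  F T F F  ✗ fails (s || p || !q)
  F T F T  ✗ fails (!q || !s || r)
  F T T F  ✗ fails (s || p || !q)
  F T T T  ✗ fails (!q || p || !r)
  T F F F  ✓ satisfies all
  T F F T  ✓ satisfies all
  T F T F  ✓ satisfies all
  T F T T  ✓ satisfies all
  T T F F  ✗ fails (!q || s || r)
  T T F T  ✗ fails (!q || !s || r)
  T T T F  ✗ fails (!r || s || !q)
  T T T T  ✗ fails (!p || !r || !q)
6 of the 16 rows are models.

6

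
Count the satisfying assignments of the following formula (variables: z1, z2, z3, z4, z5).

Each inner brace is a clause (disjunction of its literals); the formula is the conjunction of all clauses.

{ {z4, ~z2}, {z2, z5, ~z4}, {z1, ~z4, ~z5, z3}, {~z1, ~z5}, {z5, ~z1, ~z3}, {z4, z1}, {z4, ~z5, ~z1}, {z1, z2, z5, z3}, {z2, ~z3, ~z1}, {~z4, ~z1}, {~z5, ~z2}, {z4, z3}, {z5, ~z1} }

There are 2^5 = 32 truth assignments over (z1, z2, z3, z4, z5).
Split on z4. With z4 = 1, the clauses containing z4 are satisfied and ~z4 drops from the rest; 3 of the 2^4 = 16 assignments to the other variables satisfy what remains.
With z4 = 0, by the same count on the reduced clause set, 0 assignments work.
Total: 3 + 0 = 3.

3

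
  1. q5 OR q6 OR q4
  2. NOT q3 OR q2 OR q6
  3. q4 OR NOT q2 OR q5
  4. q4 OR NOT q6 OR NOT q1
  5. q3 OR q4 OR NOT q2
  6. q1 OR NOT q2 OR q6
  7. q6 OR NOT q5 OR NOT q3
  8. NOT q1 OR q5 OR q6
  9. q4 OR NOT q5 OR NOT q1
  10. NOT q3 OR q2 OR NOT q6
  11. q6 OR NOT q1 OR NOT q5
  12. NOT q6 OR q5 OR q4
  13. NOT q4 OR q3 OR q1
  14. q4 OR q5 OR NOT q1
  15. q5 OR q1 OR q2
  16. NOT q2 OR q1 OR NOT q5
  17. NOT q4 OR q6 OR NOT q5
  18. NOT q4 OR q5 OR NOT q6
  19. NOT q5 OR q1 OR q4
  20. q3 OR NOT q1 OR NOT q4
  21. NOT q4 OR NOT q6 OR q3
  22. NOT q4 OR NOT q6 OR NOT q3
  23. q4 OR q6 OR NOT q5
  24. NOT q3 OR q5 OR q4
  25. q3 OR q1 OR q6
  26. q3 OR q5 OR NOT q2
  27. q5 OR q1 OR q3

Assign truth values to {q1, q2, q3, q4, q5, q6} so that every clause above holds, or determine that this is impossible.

Suppose q5 = true.
Suppose q6 = true.
Suppose q4 = true.
(q3) alone gives q3 = true.
That conflicts with the unit clause (NOT q3).
That branch fails; take q4 = false instead.
(NOT q1) alone gives q1 = false.
That conflicts with the unit clause (q1).
Both values of q4 lead to a conflict.
That branch fails; take q6 = false instead.
(NOT q3) alone gives q3 = false.
(NOT q1) alone gives q1 = false.
That conflicts with the unit clause (q1).
Both values of q6 lead to a conflict.
That branch fails; take q5 = false instead.
Suppose q6 = true.
(q4) alone gives q4 = true.
That conflicts with the unit clause (NOT q4).
That branch fails; take q6 = false instead.
(q4) alone gives q4 = true.
(NOT q1) alone gives q1 = false.
(NOT q2) alone gives q2 = false.
That conflicts with the unit clause (q2).
Both values of q6 lead to a conflict.
Both values of q5 lead to a conflict.

UNSATISFIABLE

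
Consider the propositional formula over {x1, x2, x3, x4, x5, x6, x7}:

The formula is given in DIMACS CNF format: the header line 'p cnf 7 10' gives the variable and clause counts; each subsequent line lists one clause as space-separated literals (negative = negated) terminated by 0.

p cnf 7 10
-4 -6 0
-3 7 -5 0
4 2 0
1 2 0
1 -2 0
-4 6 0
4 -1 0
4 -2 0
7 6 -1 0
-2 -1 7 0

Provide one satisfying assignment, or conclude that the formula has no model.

UNSATISFIABLE

Try x4 = False.
(x2) alone gives x2 = True.
That conflicts with the unit clause (¬x2).
Undo x4 and try x4 = True.
(¬x6) alone gives x6 = False.
That conflicts with the unit clause (x6).
Neither x4 = True nor x4 = False works.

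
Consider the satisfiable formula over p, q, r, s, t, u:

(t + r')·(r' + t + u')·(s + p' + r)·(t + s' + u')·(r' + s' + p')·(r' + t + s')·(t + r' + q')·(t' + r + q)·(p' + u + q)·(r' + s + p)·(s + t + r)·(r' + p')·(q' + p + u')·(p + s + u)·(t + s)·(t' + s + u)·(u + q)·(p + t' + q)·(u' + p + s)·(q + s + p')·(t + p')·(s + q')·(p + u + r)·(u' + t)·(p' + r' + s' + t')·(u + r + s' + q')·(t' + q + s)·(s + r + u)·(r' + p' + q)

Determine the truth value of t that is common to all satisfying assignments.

True

Suppose t = 0.
(r') alone gives r = 0.
(s) alone gives s = 1.
(u') alone gives u = 0.
(q) alone gives q = 1.
That conflicts with the unit clause (q').
So every satisfying assignment has t = True.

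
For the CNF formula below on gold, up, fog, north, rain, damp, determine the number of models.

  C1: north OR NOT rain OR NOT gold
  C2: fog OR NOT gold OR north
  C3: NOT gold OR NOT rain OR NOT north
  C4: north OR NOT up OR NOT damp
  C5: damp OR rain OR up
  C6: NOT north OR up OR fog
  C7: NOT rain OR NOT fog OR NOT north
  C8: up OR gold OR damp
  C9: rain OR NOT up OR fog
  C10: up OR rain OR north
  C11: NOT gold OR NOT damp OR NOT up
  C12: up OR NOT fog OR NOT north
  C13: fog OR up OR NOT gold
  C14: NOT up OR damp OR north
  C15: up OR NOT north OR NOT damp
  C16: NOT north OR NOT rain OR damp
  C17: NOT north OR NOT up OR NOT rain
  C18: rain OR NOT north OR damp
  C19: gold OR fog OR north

There are 2^6 = 64 truth assignments over (gold, up, fog, north, rain, damp).
Split on damp. With damp = true, the clauses containing damp are satisfied and NOT damp drops from the rest; 2 of the 2^5 = 32 assignments to the other variables satisfy what remains.
With damp = false, by the same count on the reduced clause set, 0 assignments work.
(One model: gold=F, up=F, fog=T, north=F, rain=T, damp=T.)
Total: 2 + 0 = 2.

2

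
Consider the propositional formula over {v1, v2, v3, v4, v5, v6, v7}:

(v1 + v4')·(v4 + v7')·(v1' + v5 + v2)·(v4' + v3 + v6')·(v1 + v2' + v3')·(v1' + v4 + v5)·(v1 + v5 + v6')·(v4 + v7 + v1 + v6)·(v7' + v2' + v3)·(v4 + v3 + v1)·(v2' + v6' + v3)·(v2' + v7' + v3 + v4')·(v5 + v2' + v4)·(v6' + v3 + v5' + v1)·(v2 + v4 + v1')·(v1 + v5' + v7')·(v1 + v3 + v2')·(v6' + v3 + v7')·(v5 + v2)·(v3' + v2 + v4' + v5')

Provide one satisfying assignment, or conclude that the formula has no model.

v1 ↦ 1,  v2 ↦ 1,  v3 ↦ 0,  v4 ↦ 1,  v5 ↦ 1,  v6 ↦ 0,  v7 ↦ 0

Suppose v1 = 1.
Suppose v4 = 1.
Suppose v5 = 1.
Suppose v3 = 0.
The clause (v6') is unit, so v6 = 0.
Suppose v7 = 0.
Every clause is now satisfied; v2 is unconstrained.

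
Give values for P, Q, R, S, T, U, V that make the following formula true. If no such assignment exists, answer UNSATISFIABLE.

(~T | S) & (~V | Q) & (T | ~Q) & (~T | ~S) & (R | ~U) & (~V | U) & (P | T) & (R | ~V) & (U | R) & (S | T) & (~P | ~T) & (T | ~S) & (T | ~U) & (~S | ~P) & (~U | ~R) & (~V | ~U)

UNSATISFIABLE

Case T = 0:
(~Q) alone gives Q = 0.
(~V) alone gives V = 0.
(P) alone gives P = 1.
(S) alone gives S = 1.
That conflicts with the unit clause (~S).
Backtrack on T: now try T = 1.
(S) alone gives S = 1.
That conflicts with the unit clause (~S).
Both values of T lead to a conflict.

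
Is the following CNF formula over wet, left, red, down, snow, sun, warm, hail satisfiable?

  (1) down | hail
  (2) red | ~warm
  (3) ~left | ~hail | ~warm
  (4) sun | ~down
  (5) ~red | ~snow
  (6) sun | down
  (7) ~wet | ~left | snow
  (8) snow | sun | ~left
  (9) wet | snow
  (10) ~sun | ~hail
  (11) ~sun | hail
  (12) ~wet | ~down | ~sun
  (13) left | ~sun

Branch on down: set down = 1.
(sun) alone gives sun = 1.
(~hail) alone gives hail = 0.
That conflicts with the unit clause (hail).
That branch fails; take down = 0 instead.
(hail) alone gives hail = 1.
(sun) alone gives sun = 1.
That conflicts with the unit clause (~sun).
Neither down = 1 nor down = 0 works.
No assignment satisfies every clause.

No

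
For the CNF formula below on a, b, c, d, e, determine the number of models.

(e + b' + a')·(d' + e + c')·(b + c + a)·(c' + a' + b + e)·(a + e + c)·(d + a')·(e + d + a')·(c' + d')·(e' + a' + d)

There are 2^5 = 32 truth assignments over (a, b, c, d, e).
Split on d. With d = 1, the clauses containing d are satisfied and d' drops from the rest; 4 of the 2^4 = 16 assignments to the other variables satisfy what remains.
With d = 0, by the same count on the reduced clause set, 5 assignments work.
(One model: a=F, b=F, c=T, d=F, e=F.)
Total: 4 + 5 = 9.

9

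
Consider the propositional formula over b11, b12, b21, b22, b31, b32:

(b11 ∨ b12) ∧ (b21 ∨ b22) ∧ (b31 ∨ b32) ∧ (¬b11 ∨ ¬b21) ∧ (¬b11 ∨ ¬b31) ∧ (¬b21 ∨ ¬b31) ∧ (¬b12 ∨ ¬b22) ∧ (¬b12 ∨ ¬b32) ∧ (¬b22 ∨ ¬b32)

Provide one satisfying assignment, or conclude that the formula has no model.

Try b11 = True.
Unit clause (¬b21) forces b21 = False.
Unit clause (b22) forces b22 = True.
Unit clause (¬b31) forces b31 = False.
Unit clause (b32) forces b32 = True.
But (¬b32) is also a unit clause — contradiction.
That branch fails; take b11 = False instead.
Unit clause (b12) forces b12 = True.
Unit clause (¬b22) forces b22 = False.
Unit clause (b21) forces b21 = True.
Unit clause (¬b31) forces b31 = False.
Unit clause (b32) forces b32 = True.
But (¬b32) is also a unit clause — contradiction.
Neither b11 = True nor b11 = False works.

UNSATISFIABLE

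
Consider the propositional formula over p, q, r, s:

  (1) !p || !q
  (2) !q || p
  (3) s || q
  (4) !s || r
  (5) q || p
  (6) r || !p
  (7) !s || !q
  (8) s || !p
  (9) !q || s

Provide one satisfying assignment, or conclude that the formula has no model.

Branch on p: set p = true.
Unit clause (!q) forces q = false.
Unit clause (s) forces s = true.
Unit clause (r) forces r = true.
All clauses are satisfied.

p=true; q=false; r=true; s=true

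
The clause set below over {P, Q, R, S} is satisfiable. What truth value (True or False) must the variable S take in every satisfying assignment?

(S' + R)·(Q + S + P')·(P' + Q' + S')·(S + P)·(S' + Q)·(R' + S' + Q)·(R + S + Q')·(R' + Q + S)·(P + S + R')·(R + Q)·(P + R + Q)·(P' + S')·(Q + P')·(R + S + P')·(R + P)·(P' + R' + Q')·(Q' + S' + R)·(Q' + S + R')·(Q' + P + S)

Suppose S = 0.
From the singleton clause (P), P = 1.
From the singleton clause (Q), Q = 1.
From the singleton clause (R), R = 1.
But (R') is also a unit clause — contradiction.
So every satisfying assignment has S = True.

True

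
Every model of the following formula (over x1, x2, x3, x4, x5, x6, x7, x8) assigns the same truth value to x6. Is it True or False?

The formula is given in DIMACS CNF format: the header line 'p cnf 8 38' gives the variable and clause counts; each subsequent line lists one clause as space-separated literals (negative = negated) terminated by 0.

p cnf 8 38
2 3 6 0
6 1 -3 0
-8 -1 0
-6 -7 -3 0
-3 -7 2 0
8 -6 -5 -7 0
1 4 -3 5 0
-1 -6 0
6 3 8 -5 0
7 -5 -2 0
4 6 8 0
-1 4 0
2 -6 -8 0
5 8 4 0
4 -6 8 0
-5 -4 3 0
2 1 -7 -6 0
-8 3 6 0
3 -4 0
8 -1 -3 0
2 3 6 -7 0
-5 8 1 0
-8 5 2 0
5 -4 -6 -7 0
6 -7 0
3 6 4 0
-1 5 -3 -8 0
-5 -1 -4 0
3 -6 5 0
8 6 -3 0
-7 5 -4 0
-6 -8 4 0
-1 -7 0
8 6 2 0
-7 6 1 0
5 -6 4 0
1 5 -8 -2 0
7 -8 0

True

Suppose x6 = False.
The clause (¬x7) is unit, so x7 = False.
The clause (¬x8) is unit, so x8 = False.
The clause (x4) is unit, so x4 = True.
The clause (x3) is unit, so x3 = True.
That conflicts with the unit clause (¬x3).
So every satisfying assignment has x6 = True.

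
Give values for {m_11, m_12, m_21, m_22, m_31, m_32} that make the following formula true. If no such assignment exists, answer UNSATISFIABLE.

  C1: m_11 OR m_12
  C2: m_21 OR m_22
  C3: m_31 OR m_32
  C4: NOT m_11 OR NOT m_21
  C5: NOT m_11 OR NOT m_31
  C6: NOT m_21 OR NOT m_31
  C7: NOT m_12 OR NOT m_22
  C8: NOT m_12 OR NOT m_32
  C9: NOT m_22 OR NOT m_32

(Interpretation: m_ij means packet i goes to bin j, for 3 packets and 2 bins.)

Try m_11 = true.
(NOT m_21) alone gives m_21 = false.
(m_22) alone gives m_22 = true.
(NOT m_31) alone gives m_31 = false.
(m_32) alone gives m_32 = true.
Now (NOT m_32) is unsatisfied and unit — conflict.
Undo m_11 and try m_11 = false.
(m_12) alone gives m_12 = true.
(NOT m_22) alone gives m_22 = false.
(m_21) alone gives m_21 = true.
(NOT m_31) alone gives m_31 = false.
(m_32) alone gives m_32 = true.
Now (NOT m_32) is unsatisfied and unit — conflict.
Both values of m_11 lead to a conflict.

UNSATISFIABLE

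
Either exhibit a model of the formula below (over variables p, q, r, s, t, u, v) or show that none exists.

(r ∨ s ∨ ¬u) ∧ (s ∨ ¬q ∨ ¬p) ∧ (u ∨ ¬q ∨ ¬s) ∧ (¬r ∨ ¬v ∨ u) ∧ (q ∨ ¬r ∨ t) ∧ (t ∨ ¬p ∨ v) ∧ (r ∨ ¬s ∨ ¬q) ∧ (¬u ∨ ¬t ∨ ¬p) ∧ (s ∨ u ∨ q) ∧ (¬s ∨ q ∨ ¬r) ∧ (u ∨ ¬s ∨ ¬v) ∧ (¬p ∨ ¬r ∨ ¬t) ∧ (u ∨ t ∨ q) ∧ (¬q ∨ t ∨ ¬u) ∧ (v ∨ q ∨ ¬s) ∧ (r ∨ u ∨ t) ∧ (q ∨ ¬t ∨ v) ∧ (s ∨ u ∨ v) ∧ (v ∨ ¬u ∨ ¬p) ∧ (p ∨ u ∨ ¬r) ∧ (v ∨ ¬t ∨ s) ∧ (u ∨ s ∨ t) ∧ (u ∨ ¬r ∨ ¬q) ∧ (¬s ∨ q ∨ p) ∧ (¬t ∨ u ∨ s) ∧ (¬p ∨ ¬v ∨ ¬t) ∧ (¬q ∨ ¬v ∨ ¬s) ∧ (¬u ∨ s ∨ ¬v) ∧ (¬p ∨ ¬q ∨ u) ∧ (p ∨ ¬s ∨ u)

Suppose r = True.
Suppose v = False.
Suppose q = True.
The clause (u) is unit, so u = True.
The clause (t) is unit, so t = True.
The clause (¬p) is unit, so p = False.
The clause (s) is unit, so s = True.
This assignment satisfies each clause.

p: False,  q: True,  r: True,  s: True,  t: True,  u: True,  v: False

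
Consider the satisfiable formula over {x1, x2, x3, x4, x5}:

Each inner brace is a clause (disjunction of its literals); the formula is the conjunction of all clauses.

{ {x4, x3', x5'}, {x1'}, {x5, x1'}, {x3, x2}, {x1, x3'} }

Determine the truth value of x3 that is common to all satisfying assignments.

False

Suppose x3 = 1.
(x1') alone gives x1 = 0.
Now (x1) is unsatisfied and unit — conflict.
So every satisfying assignment has x3 = False.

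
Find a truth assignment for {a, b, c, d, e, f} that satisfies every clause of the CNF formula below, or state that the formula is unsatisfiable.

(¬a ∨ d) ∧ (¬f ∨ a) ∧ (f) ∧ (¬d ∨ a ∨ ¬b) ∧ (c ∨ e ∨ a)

a ↦ True; b ↦ False; c ↦ True; d ↦ True; e ↦ False; f ↦ True

Unit clause (f) forces f = True.
Unit clause (a) forces a = True.
Unit clause (d) forces d = True.
No clause remains; b, c, e are free.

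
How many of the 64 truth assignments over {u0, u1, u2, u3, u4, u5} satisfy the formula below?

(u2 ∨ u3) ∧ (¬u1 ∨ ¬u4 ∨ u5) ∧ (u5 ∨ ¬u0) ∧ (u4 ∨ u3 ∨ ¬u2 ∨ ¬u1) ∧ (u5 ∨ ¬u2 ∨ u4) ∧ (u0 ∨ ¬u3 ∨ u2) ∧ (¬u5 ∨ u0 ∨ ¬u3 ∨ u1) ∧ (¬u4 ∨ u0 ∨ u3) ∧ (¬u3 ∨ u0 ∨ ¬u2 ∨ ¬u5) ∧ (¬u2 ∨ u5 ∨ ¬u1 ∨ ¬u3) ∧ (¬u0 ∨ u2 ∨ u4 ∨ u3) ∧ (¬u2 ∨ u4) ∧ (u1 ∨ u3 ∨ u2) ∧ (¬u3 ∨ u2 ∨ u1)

7

There are 2^6 = 64 truth assignments over (u0, u1, u2, u3, u4, u5).
Split on u3. With u3 = True, the clauses containing u3 are satisfied and ¬u3 drops from the rest; 5 of the 2^5 = 32 assignments to the other variables satisfy what remains.
With u3 = False, by the same count on the reduced clause set, 2 assignments work.
(One model: u0=F, u1=F, u2=T, u3=T, u4=T, u5=F.)
Total: 5 + 2 = 7.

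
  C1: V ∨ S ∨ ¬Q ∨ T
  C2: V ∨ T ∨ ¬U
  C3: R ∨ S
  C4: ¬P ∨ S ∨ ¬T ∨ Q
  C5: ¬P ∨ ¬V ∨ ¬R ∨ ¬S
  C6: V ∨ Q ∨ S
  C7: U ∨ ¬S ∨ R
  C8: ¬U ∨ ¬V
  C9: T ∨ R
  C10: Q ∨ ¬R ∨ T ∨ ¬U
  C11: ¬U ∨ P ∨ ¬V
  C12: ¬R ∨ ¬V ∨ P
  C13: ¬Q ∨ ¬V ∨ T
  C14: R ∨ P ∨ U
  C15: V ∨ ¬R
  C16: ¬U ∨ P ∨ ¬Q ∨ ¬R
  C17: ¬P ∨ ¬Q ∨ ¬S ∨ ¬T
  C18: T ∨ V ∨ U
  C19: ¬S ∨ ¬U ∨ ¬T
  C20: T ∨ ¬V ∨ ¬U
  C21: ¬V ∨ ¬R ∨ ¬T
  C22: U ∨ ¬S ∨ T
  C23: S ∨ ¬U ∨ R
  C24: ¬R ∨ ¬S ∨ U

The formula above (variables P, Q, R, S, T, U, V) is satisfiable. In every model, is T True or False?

Suppose T = True.
Try R = True.
The clause (V) is unit, so V = True.
But (¬V) is also a unit clause — contradiction.
That branch fails; take R = False instead.
The clause (S) is unit, so S = True.
The clause (U) is unit, so U = True.
But (¬U) is also a unit clause — contradiction.
Both values of R lead to a conflict.
So every satisfying assignment has T = False.

False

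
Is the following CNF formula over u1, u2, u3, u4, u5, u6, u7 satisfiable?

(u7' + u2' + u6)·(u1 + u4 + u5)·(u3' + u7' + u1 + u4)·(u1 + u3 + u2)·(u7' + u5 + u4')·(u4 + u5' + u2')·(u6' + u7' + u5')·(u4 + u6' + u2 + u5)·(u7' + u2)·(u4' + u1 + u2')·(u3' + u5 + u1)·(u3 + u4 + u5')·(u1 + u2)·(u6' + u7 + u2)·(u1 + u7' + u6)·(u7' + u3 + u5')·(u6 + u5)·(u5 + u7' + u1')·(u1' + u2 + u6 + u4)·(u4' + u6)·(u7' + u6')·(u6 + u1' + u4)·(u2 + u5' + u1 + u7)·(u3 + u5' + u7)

Satisfiable

Branch on u7: set u7 = 0.
Branch on u1: set u1 = 1.
Branch on u6: set u6 = 1.
(u2) alone gives u2 = 1.
Branch on u4: set u4 = 0.
(u5') alone gives u5 = 0.
Every clause is now satisfied; u3 is unconstrained.
A satisfying assignment: u1 ↦ 1, u2 ↦ 1, u3 ↦ 1, u4 ↦ 0, u5 ↦ 0, u6 ↦ 1, u7 ↦ 0.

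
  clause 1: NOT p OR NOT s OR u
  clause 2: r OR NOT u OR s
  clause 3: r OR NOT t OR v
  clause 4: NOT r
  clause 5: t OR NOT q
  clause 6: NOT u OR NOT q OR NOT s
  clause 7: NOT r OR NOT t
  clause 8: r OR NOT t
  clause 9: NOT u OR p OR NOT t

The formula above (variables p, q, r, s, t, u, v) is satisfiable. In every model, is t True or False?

Suppose t = true.
From the singleton clause (NOT r), r = false.
But (r) is also a unit clause — contradiction.
So every satisfying assignment has t = False.

False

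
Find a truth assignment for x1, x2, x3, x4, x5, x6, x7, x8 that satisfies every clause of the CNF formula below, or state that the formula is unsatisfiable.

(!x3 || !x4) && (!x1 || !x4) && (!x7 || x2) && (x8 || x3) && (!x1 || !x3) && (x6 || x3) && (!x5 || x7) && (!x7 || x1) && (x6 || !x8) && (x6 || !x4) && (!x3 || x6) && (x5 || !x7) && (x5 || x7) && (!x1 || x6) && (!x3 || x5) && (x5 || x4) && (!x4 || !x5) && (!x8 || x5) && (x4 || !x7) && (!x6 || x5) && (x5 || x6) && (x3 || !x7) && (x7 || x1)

Case x3 = false:
From the singleton clause (x8), x8 = true.
From the singleton clause (x6), x6 = true.
From the singleton clause (x5), x5 = true.
From the singleton clause (x7), x7 = true.
That conflicts with the unit clause (!x7).
Undo x3 and try x3 = true.
From the singleton clause (!x4), x4 = false.
From the singleton clause (!x1), x1 = false.
From the singleton clause (!x7), x7 = false.
That conflicts with the unit clause (x7).
Either choice for x3 ends in contradiction.

UNSATISFIABLE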